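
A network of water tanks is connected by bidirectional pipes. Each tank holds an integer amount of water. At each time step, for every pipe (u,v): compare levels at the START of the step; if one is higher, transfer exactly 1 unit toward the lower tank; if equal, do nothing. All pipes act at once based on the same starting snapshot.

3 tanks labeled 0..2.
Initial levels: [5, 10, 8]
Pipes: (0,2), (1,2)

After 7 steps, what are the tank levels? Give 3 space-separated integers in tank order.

Step 1: flows [2->0,1->2] -> levels [6 9 8]
Step 2: flows [2->0,1->2] -> levels [7 8 8]
Step 3: flows [2->0,1=2] -> levels [8 8 7]
Step 4: flows [0->2,1->2] -> levels [7 7 9]
Step 5: flows [2->0,2->1] -> levels [8 8 7]
  -> period-2 cycle: step 5 state = step 3 state
  -> state at step 7: (7-3) mod 2 = 0, same as step 3 -> [8 8 7]

Answer: 8 8 7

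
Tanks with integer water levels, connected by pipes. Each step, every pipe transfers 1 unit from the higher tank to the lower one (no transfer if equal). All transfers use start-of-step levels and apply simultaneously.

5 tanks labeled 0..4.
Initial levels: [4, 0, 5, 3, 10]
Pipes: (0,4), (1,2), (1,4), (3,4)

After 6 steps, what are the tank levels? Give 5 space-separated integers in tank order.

Step 1: flows [4->0,2->1,4->1,4->3] -> levels [5 2 4 4 7]
Step 2: flows [4->0,2->1,4->1,4->3] -> levels [6 4 3 5 4]
Step 3: flows [0->4,1->2,1=4,3->4] -> levels [5 3 4 4 6]
Step 4: flows [4->0,2->1,4->1,4->3] -> levels [6 5 3 5 3]
Step 5: flows [0->4,1->2,1->4,3->4] -> levels [5 3 4 4 6]
  -> period-2 cycle: step 5 state = step 3 state
  -> state at step 6: (6-3) mod 2 = 1, same as step 4 -> [6 5 3 5 3]

Answer: 6 5 3 5 3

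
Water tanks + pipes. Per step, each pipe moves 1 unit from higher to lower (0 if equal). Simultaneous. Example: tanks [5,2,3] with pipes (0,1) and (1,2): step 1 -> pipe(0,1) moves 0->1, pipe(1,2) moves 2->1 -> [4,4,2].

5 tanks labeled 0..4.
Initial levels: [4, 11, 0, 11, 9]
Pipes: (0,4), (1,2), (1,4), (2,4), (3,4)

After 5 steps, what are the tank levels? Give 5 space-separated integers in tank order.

Step 1: flows [4->0,1->2,1->4,4->2,3->4] -> levels [5 9 2 10 9]
Step 2: flows [4->0,1->2,1=4,4->2,3->4] -> levels [6 8 4 9 8]
Step 3: flows [4->0,1->2,1=4,4->2,3->4] -> levels [7 7 6 8 7]
Step 4: flows [0=4,1->2,1=4,4->2,3->4] -> levels [7 6 8 7 7]
Step 5: flows [0=4,2->1,4->1,2->4,3=4] -> levels [7 8 6 7 7]

Answer: 7 8 6 7 7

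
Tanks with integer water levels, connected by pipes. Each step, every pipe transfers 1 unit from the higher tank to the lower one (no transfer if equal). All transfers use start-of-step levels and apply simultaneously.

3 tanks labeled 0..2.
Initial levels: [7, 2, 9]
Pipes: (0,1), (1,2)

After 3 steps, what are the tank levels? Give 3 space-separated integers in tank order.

Answer: 6 6 6

Derivation:
Step 1: flows [0->1,2->1] -> levels [6 4 8]
Step 2: flows [0->1,2->1] -> levels [5 6 7]
Step 3: flows [1->0,2->1] -> levels [6 6 6]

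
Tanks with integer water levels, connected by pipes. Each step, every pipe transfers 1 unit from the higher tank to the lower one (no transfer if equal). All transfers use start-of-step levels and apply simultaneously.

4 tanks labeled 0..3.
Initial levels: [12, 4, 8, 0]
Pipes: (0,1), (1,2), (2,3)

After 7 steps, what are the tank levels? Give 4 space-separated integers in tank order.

Answer: 6 7 5 6

Derivation:
Step 1: flows [0->1,2->1,2->3] -> levels [11 6 6 1]
Step 2: flows [0->1,1=2,2->3] -> levels [10 7 5 2]
Step 3: flows [0->1,1->2,2->3] -> levels [9 7 5 3]
Step 4: flows [0->1,1->2,2->3] -> levels [8 7 5 4]
Step 5: flows [0->1,1->2,2->3] -> levels [7 7 5 5]
Step 6: flows [0=1,1->2,2=3] -> levels [7 6 6 5]
Step 7: flows [0->1,1=2,2->3] -> levels [6 7 5 6]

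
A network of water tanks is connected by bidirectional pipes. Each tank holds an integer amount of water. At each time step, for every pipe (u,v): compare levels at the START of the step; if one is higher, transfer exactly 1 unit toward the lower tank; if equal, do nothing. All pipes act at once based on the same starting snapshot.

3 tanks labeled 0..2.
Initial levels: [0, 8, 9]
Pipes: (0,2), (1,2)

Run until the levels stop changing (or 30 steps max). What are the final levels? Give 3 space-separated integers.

Answer: 6 6 5

Derivation:
Step 1: flows [2->0,2->1] -> levels [1 9 7]
Step 2: flows [2->0,1->2] -> levels [2 8 7]
Step 3: flows [2->0,1->2] -> levels [3 7 7]
Step 4: flows [2->0,1=2] -> levels [4 7 6]
Step 5: flows [2->0,1->2] -> levels [5 6 6]
Step 6: flows [2->0,1=2] -> levels [6 6 5]
Step 7: flows [0->2,1->2] -> levels [5 5 7]
Step 8: flows [2->0,2->1] -> levels [6 6 5]
  -> period-2 cycle: step 8 state = step 6 state; never stabilizes
  -> state at step 30: (30-6) mod 2 = 0, same as step 6 -> [6 6 5]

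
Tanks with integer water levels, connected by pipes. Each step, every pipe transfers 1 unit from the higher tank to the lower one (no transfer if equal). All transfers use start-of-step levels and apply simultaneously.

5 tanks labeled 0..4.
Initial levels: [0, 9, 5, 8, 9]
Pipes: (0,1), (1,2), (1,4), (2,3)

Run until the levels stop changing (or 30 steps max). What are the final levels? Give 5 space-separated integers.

Step 1: flows [1->0,1->2,1=4,3->2] -> levels [1 7 7 7 9]
Step 2: flows [1->0,1=2,4->1,2=3] -> levels [2 7 7 7 8]
Step 3: flows [1->0,1=2,4->1,2=3] -> levels [3 7 7 7 7]
Step 4: flows [1->0,1=2,1=4,2=3] -> levels [4 6 7 7 7]
Step 5: flows [1->0,2->1,4->1,2=3] -> levels [5 7 6 7 6]
Step 6: flows [1->0,1->2,1->4,3->2] -> levels [6 4 8 6 7]
Step 7: flows [0->1,2->1,4->1,2->3] -> levels [5 7 6 7 6]
  -> period-2 cycle: step 7 state = step 5 state; never stabilizes
  -> state at step 30: (30-5) mod 2 = 1, same as step 6 -> [6 4 8 6 7]

Answer: 6 4 8 6 7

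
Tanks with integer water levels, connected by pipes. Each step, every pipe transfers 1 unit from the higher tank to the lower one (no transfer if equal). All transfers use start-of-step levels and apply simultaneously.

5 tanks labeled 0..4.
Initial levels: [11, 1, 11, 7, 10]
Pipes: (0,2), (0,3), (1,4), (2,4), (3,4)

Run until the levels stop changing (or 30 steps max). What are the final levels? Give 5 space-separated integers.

Step 1: flows [0=2,0->3,4->1,2->4,4->3] -> levels [10 2 10 9 9]
Step 2: flows [0=2,0->3,4->1,2->4,3=4] -> levels [9 3 9 10 9]
Step 3: flows [0=2,3->0,4->1,2=4,3->4] -> levels [10 4 9 8 9]
Step 4: flows [0->2,0->3,4->1,2=4,4->3] -> levels [8 5 10 10 7]
Step 5: flows [2->0,3->0,4->1,2->4,3->4] -> levels [10 6 8 8 8]
Step 6: flows [0->2,0->3,4->1,2=4,3=4] -> levels [8 7 9 9 7]
Step 7: flows [2->0,3->0,1=4,2->4,3->4] -> levels [10 7 7 7 9]
Step 8: flows [0->2,0->3,4->1,4->2,4->3] -> levels [8 8 9 9 6]
Step 9: flows [2->0,3->0,1->4,2->4,3->4] -> levels [10 7 7 7 9]
  -> period-2 cycle: step 9 state = step 7 state; never stabilizes
  -> state at step 30: (30-7) mod 2 = 1, same as step 8 -> [8 8 9 9 6]

Answer: 8 8 9 9 6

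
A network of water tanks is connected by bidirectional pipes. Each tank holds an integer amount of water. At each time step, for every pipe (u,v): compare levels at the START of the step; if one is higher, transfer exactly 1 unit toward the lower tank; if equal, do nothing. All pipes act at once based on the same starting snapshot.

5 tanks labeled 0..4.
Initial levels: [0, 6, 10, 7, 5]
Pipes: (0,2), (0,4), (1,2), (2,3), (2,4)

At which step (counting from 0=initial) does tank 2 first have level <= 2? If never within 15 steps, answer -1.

Answer: -1

Derivation:
Step 1: flows [2->0,4->0,2->1,2->3,2->4] -> levels [2 7 6 8 5]
Step 2: flows [2->0,4->0,1->2,3->2,2->4] -> levels [4 6 6 7 5]
Step 3: flows [2->0,4->0,1=2,3->2,2->4] -> levels [6 6 5 6 5]
Step 4: flows [0->2,0->4,1->2,3->2,2=4] -> levels [4 5 8 5 6]
Step 5: flows [2->0,4->0,2->1,2->3,2->4] -> levels [6 6 4 6 6]
Step 6: flows [0->2,0=4,1->2,3->2,4->2] -> levels [5 5 8 5 5]
Step 7: flows [2->0,0=4,2->1,2->3,2->4] -> levels [6 6 4 6 6]
  -> period-2 cycle (repeats step 5); tank 2 never drops to <=2
Tank 2 never reaches <=2 within 15 steps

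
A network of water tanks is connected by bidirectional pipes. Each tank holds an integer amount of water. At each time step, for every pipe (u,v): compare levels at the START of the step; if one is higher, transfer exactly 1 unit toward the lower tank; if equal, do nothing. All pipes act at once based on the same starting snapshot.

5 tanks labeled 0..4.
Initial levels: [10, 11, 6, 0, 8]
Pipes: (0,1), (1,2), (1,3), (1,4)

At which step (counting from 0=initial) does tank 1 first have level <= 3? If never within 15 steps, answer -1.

Answer: -1

Derivation:
Step 1: flows [1->0,1->2,1->3,1->4] -> levels [11 7 7 1 9]
Step 2: flows [0->1,1=2,1->3,4->1] -> levels [10 8 7 2 8]
Step 3: flows [0->1,1->2,1->3,1=4] -> levels [9 7 8 3 8]
Step 4: flows [0->1,2->1,1->3,4->1] -> levels [8 9 7 4 7]
Step 5: flows [1->0,1->2,1->3,1->4] -> levels [9 5 8 5 8]
Step 6: flows [0->1,2->1,1=3,4->1] -> levels [8 8 7 5 7]
Step 7: flows [0=1,1->2,1->3,1->4] -> levels [8 5 8 6 8]
Step 8: flows [0->1,2->1,3->1,4->1] -> levels [7 9 7 5 7]
Step 9: flows [1->0,1->2,1->3,1->4] -> levels [8 5 8 6 8]
  -> period-2 cycle (repeats step 7); tank 1 never drops to <=3
Tank 1 never reaches <=3 within 15 steps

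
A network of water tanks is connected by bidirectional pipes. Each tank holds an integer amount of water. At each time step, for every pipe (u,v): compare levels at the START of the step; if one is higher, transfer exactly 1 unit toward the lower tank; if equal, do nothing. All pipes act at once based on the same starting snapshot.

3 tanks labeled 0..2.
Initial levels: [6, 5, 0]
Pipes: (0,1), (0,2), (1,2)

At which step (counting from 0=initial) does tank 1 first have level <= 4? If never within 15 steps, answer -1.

Step 1: flows [0->1,0->2,1->2] -> levels [4 5 2]
Step 2: flows [1->0,0->2,1->2] -> levels [4 3 4]
Tank 1 first reaches <=4 at step 2

Answer: 2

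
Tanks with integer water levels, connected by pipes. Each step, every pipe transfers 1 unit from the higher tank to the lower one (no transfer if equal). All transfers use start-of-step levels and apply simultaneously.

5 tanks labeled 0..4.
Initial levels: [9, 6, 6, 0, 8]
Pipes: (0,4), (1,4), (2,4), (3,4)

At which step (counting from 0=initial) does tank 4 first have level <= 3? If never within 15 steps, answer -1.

Answer: -1

Derivation:
Step 1: flows [0->4,4->1,4->2,4->3] -> levels [8 7 7 1 6]
Step 2: flows [0->4,1->4,2->4,4->3] -> levels [7 6 6 2 8]
Step 3: flows [4->0,4->1,4->2,4->3] -> levels [8 7 7 3 4]
Step 4: flows [0->4,1->4,2->4,4->3] -> levels [7 6 6 4 6]
Step 5: flows [0->4,1=4,2=4,4->3] -> levels [6 6 6 5 6]
Step 6: flows [0=4,1=4,2=4,4->3] -> levels [6 6 6 6 5]
Step 7: flows [0->4,1->4,2->4,3->4] -> levels [5 5 5 5 9]
Step 8: flows [4->0,4->1,4->2,4->3] -> levels [6 6 6 6 5]
  -> period-2 cycle (repeats step 6); tank 4 never drops to <=3
Tank 4 never reaches <=3 within 15 steps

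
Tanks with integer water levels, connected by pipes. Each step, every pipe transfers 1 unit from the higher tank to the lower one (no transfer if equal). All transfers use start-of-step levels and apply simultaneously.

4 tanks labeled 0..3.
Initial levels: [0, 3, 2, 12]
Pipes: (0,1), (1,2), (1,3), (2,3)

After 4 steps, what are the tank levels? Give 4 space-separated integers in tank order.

Answer: 4 4 5 4

Derivation:
Step 1: flows [1->0,1->2,3->1,3->2] -> levels [1 2 4 10]
Step 2: flows [1->0,2->1,3->1,3->2] -> levels [2 3 4 8]
Step 3: flows [1->0,2->1,3->1,3->2] -> levels [3 4 4 6]
Step 4: flows [1->0,1=2,3->1,3->2] -> levels [4 4 5 4]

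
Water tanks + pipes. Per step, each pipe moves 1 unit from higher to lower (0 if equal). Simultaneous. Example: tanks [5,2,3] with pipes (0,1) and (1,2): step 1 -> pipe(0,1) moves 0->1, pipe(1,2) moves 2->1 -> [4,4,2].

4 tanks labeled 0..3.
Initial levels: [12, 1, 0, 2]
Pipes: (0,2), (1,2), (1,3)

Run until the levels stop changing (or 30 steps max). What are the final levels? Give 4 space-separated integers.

Step 1: flows [0->2,1->2,3->1] -> levels [11 1 2 1]
Step 2: flows [0->2,2->1,1=3] -> levels [10 2 2 1]
Step 3: flows [0->2,1=2,1->3] -> levels [9 1 3 2]
Step 4: flows [0->2,2->1,3->1] -> levels [8 3 3 1]
Step 5: flows [0->2,1=2,1->3] -> levels [7 2 4 2]
Step 6: flows [0->2,2->1,1=3] -> levels [6 3 4 2]
Step 7: flows [0->2,2->1,1->3] -> levels [5 3 4 3]
Step 8: flows [0->2,2->1,1=3] -> levels [4 4 4 3]
Step 9: flows [0=2,1=2,1->3] -> levels [4 3 4 4]
Step 10: flows [0=2,2->1,3->1] -> levels [4 5 3 3]
Step 11: flows [0->2,1->2,1->3] -> levels [3 3 5 4]
Step 12: flows [2->0,2->1,3->1] -> levels [4 5 3 3]
  -> period-2 cycle: step 12 state = step 10 state; never stabilizes
  -> state at step 30: (30-10) mod 2 = 0, same as step 10 -> [4 5 3 3]

Answer: 4 5 3 3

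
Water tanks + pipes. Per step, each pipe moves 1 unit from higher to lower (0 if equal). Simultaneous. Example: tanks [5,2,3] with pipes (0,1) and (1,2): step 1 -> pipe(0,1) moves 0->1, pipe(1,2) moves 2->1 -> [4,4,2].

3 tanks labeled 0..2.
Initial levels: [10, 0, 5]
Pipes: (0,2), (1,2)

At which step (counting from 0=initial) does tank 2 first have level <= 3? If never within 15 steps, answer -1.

Step 1: flows [0->2,2->1] -> levels [9 1 5]
Step 2: flows [0->2,2->1] -> levels [8 2 5]
Step 3: flows [0->2,2->1] -> levels [7 3 5]
Step 4: flows [0->2,2->1] -> levels [6 4 5]
Step 5: flows [0->2,2->1] -> levels [5 5 5]
Step 6: flows [0=2,1=2] -> levels [5 5 5]
  -> stable; tank 2 stays at 5 > 3
Tank 2 never reaches <=3 within 15 steps

Answer: -1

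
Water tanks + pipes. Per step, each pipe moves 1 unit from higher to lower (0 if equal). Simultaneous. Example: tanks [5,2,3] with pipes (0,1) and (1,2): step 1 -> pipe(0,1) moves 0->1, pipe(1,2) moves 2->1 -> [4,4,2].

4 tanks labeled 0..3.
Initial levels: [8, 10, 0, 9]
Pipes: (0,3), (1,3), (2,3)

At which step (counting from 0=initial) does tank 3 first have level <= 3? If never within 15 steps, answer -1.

Step 1: flows [3->0,1->3,3->2] -> levels [9 9 1 8]
Step 2: flows [0->3,1->3,3->2] -> levels [8 8 2 9]
Step 3: flows [3->0,3->1,3->2] -> levels [9 9 3 6]
Step 4: flows [0->3,1->3,3->2] -> levels [8 8 4 7]
Step 5: flows [0->3,1->3,3->2] -> levels [7 7 5 8]
Step 6: flows [3->0,3->1,3->2] -> levels [8 8 6 5]
Step 7: flows [0->3,1->3,2->3] -> levels [7 7 5 8]
  -> period-2 cycle (repeats step 5); tank 3 never drops to <=3
Tank 3 never reaches <=3 within 15 steps

Answer: -1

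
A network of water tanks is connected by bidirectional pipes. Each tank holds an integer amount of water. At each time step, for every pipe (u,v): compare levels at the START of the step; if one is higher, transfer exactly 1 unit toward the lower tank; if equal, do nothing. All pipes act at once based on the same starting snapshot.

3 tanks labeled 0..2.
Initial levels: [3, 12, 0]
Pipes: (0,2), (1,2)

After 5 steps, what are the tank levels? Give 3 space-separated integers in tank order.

Answer: 4 7 4

Derivation:
Step 1: flows [0->2,1->2] -> levels [2 11 2]
Step 2: flows [0=2,1->2] -> levels [2 10 3]
Step 3: flows [2->0,1->2] -> levels [3 9 3]
Step 4: flows [0=2,1->2] -> levels [3 8 4]
Step 5: flows [2->0,1->2] -> levels [4 7 4]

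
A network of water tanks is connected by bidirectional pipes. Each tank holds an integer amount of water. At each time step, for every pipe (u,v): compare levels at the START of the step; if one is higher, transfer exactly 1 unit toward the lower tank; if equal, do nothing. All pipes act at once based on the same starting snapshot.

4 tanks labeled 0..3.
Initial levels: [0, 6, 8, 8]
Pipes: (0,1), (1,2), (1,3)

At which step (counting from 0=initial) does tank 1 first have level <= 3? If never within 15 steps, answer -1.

Step 1: flows [1->0,2->1,3->1] -> levels [1 7 7 7]
Step 2: flows [1->0,1=2,1=3] -> levels [2 6 7 7]
Step 3: flows [1->0,2->1,3->1] -> levels [3 7 6 6]
Step 4: flows [1->0,1->2,1->3] -> levels [4 4 7 7]
Step 5: flows [0=1,2->1,3->1] -> levels [4 6 6 6]
Step 6: flows [1->0,1=2,1=3] -> levels [5 5 6 6]
Step 7: flows [0=1,2->1,3->1] -> levels [5 7 5 5]
Step 8: flows [1->0,1->2,1->3] -> levels [6 4 6 6]
Step 9: flows [0->1,2->1,3->1] -> levels [5 7 5 5]
  -> period-2 cycle (repeats step 7); tank 1 never drops to <=3
Tank 1 never reaches <=3 within 15 steps

Answer: -1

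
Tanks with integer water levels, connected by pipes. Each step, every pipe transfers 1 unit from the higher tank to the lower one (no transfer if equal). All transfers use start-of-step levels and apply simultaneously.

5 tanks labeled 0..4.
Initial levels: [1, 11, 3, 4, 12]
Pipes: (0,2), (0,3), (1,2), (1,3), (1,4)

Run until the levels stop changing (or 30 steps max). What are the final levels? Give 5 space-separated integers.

Step 1: flows [2->0,3->0,1->2,1->3,4->1] -> levels [3 10 3 4 11]
Step 2: flows [0=2,3->0,1->2,1->3,4->1] -> levels [4 9 4 4 10]
Step 3: flows [0=2,0=3,1->2,1->3,4->1] -> levels [4 8 5 5 9]
Step 4: flows [2->0,3->0,1->2,1->3,4->1] -> levels [6 7 5 5 8]
Step 5: flows [0->2,0->3,1->2,1->3,4->1] -> levels [4 6 7 7 7]
Step 6: flows [2->0,3->0,2->1,3->1,4->1] -> levels [6 9 5 5 6]
Step 7: flows [0->2,0->3,1->2,1->3,1->4] -> levels [4 6 7 7 7]
  -> period-2 cycle: step 7 state = step 5 state; never stabilizes
  -> state at step 30: (30-5) mod 2 = 1, same as step 6 -> [6 9 5 5 6]

Answer: 6 9 5 5 6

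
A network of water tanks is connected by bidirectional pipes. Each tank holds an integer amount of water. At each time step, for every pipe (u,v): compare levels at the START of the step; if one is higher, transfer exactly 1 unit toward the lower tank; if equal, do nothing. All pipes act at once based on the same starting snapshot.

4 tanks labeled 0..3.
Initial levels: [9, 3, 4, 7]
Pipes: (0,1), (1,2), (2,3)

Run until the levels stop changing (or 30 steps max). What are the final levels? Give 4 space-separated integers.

Answer: 7 5 6 5

Derivation:
Step 1: flows [0->1,2->1,3->2] -> levels [8 5 4 6]
Step 2: flows [0->1,1->2,3->2] -> levels [7 5 6 5]
Step 3: flows [0->1,2->1,2->3] -> levels [6 7 4 6]
Step 4: flows [1->0,1->2,3->2] -> levels [7 5 6 5]
  -> period-2 cycle: step 4 state = step 2 state; never stabilizes
  -> state at step 30: (30-2) mod 2 = 0, same as step 2 -> [7 5 6 5]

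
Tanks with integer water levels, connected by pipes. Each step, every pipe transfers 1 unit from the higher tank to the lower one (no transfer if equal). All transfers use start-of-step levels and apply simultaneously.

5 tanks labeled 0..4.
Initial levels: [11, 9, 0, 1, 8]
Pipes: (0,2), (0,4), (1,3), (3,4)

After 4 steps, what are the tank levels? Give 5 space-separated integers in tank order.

Answer: 5 7 4 5 8

Derivation:
Step 1: flows [0->2,0->4,1->3,4->3] -> levels [9 8 1 3 8]
Step 2: flows [0->2,0->4,1->3,4->3] -> levels [7 7 2 5 8]
Step 3: flows [0->2,4->0,1->3,4->3] -> levels [7 6 3 7 6]
Step 4: flows [0->2,0->4,3->1,3->4] -> levels [5 7 4 5 8]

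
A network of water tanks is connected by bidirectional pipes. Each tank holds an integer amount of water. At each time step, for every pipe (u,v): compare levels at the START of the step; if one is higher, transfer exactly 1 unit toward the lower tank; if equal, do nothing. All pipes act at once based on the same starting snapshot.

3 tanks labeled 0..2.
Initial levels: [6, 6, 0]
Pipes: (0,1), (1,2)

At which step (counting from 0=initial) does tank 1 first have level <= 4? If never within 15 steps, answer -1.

Step 1: flows [0=1,1->2] -> levels [6 5 1]
Step 2: flows [0->1,1->2] -> levels [5 5 2]
Step 3: flows [0=1,1->2] -> levels [5 4 3]
Tank 1 first reaches <=4 at step 3

Answer: 3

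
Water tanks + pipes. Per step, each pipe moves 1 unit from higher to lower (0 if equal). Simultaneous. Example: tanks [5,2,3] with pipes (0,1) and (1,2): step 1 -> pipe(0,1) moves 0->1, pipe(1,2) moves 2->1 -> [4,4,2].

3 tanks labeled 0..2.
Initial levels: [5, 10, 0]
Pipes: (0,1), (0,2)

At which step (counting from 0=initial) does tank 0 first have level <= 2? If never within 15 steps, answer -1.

Answer: -1

Derivation:
Step 1: flows [1->0,0->2] -> levels [5 9 1]
Step 2: flows [1->0,0->2] -> levels [5 8 2]
Step 3: flows [1->0,0->2] -> levels [5 7 3]
Step 4: flows [1->0,0->2] -> levels [5 6 4]
Step 5: flows [1->0,0->2] -> levels [5 5 5]
Step 6: flows [0=1,0=2] -> levels [5 5 5]
  -> stable; tank 0 stays at 5 > 2
Tank 0 never reaches <=2 within 15 steps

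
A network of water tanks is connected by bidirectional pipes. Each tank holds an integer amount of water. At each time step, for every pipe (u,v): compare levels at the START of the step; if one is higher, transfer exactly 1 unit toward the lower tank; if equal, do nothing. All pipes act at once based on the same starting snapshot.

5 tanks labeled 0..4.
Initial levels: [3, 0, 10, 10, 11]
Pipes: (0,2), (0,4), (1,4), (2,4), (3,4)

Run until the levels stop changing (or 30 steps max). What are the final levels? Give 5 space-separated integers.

Answer: 7 6 8 8 5

Derivation:
Step 1: flows [2->0,4->0,4->1,4->2,4->3] -> levels [5 1 10 11 7]
Step 2: flows [2->0,4->0,4->1,2->4,3->4] -> levels [7 2 8 10 7]
Step 3: flows [2->0,0=4,4->1,2->4,3->4] -> levels [8 3 6 9 8]
Step 4: flows [0->2,0=4,4->1,4->2,3->4] -> levels [7 4 8 8 7]
Step 5: flows [2->0,0=4,4->1,2->4,3->4] -> levels [8 5 6 7 8]
Step 6: flows [0->2,0=4,4->1,4->2,4->3] -> levels [7 6 8 8 5]
Step 7: flows [2->0,0->4,1->4,2->4,3->4] -> levels [7 5 6 7 9]
Step 8: flows [0->2,4->0,4->1,4->2,4->3] -> levels [7 6 8 8 5]
  -> period-2 cycle: step 8 state = step 6 state; never stabilizes
  -> state at step 30: (30-6) mod 2 = 0, same as step 6 -> [7 6 8 8 5]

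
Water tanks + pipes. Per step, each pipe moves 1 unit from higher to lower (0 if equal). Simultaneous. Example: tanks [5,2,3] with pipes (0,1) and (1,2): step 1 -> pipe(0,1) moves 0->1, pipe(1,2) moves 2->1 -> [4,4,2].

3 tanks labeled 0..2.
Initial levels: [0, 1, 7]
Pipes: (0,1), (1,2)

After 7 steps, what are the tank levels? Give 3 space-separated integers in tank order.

Answer: 3 2 3

Derivation:
Step 1: flows [1->0,2->1] -> levels [1 1 6]
Step 2: flows [0=1,2->1] -> levels [1 2 5]
Step 3: flows [1->0,2->1] -> levels [2 2 4]
Step 4: flows [0=1,2->1] -> levels [2 3 3]
Step 5: flows [1->0,1=2] -> levels [3 2 3]
Step 6: flows [0->1,2->1] -> levels [2 4 2]
Step 7: flows [1->0,1->2] -> levels [3 2 3]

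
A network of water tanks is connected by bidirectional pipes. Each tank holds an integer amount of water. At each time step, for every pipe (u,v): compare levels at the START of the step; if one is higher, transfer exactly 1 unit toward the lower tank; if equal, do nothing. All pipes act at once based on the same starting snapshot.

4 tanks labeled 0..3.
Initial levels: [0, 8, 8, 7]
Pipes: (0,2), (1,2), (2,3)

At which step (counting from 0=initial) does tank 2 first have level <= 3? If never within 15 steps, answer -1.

Step 1: flows [2->0,1=2,2->3] -> levels [1 8 6 8]
Step 2: flows [2->0,1->2,3->2] -> levels [2 7 7 7]
Step 3: flows [2->0,1=2,2=3] -> levels [3 7 6 7]
Step 4: flows [2->0,1->2,3->2] -> levels [4 6 7 6]
Step 5: flows [2->0,2->1,2->3] -> levels [5 7 4 7]
Step 6: flows [0->2,1->2,3->2] -> levels [4 6 7 6]
  -> period-2 cycle (repeats step 4); tank 2 never drops to <=3
Tank 2 never reaches <=3 within 15 steps

Answer: -1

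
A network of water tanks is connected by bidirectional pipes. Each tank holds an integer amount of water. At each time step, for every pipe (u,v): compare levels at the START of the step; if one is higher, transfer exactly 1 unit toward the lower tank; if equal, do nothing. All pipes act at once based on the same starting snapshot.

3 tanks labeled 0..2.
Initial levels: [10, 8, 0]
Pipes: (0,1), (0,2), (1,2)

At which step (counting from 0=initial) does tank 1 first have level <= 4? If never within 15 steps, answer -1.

Answer: -1

Derivation:
Step 1: flows [0->1,0->2,1->2] -> levels [8 8 2]
Step 2: flows [0=1,0->2,1->2] -> levels [7 7 4]
Step 3: flows [0=1,0->2,1->2] -> levels [6 6 6]
Step 4: flows [0=1,0=2,1=2] -> levels [6 6 6]
  -> stable; tank 1 stays at 6 > 4
Tank 1 never reaches <=4 within 15 steps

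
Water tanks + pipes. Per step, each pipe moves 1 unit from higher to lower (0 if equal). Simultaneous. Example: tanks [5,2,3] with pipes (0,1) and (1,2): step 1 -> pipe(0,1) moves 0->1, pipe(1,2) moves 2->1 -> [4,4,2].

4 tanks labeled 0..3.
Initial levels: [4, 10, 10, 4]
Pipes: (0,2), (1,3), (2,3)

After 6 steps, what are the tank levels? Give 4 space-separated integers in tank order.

Step 1: flows [2->0,1->3,2->3] -> levels [5 9 8 6]
Step 2: flows [2->0,1->3,2->3] -> levels [6 8 6 8]
Step 3: flows [0=2,1=3,3->2] -> levels [6 8 7 7]
Step 4: flows [2->0,1->3,2=3] -> levels [7 7 6 8]
Step 5: flows [0->2,3->1,3->2] -> levels [6 8 8 6]
Step 6: flows [2->0,1->3,2->3] -> levels [7 7 6 8]

Answer: 7 7 6 8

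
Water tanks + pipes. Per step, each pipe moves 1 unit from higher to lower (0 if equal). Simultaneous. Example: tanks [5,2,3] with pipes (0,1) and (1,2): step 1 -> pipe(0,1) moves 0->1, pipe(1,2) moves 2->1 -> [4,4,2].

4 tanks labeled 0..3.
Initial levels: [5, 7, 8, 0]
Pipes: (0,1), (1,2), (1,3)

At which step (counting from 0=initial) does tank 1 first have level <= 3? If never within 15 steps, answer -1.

Answer: 5

Derivation:
Step 1: flows [1->0,2->1,1->3] -> levels [6 6 7 1]
Step 2: flows [0=1,2->1,1->3] -> levels [6 6 6 2]
Step 3: flows [0=1,1=2,1->3] -> levels [6 5 6 3]
Step 4: flows [0->1,2->1,1->3] -> levels [5 6 5 4]
Step 5: flows [1->0,1->2,1->3] -> levels [6 3 6 5]
Tank 1 first reaches <=3 at step 5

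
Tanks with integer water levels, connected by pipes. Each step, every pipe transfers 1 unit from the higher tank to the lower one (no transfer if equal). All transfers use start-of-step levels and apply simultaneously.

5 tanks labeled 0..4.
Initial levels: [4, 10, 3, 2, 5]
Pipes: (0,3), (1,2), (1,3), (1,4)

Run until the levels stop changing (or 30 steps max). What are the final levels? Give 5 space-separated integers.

Answer: 4 4 5 5 6

Derivation:
Step 1: flows [0->3,1->2,1->3,1->4] -> levels [3 7 4 4 6]
Step 2: flows [3->0,1->2,1->3,1->4] -> levels [4 4 5 4 7]
Step 3: flows [0=3,2->1,1=3,4->1] -> levels [4 6 4 4 6]
Step 4: flows [0=3,1->2,1->3,1=4] -> levels [4 4 5 5 6]
Step 5: flows [3->0,2->1,3->1,4->1] -> levels [5 7 4 3 5]
Step 6: flows [0->3,1->2,1->3,1->4] -> levels [4 4 5 5 6]
  -> period-2 cycle: step 6 state = step 4 state; never stabilizes
  -> state at step 30: (30-4) mod 2 = 0, same as step 4 -> [4 4 5 5 6]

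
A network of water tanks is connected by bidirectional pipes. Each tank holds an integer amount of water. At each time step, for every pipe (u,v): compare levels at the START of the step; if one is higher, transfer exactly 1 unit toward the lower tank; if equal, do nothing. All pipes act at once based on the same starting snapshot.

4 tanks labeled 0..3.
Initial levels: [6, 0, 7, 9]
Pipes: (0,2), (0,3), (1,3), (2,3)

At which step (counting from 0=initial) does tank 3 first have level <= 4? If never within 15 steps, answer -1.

Step 1: flows [2->0,3->0,3->1,3->2] -> levels [8 1 7 6]
Step 2: flows [0->2,0->3,3->1,2->3] -> levels [6 2 7 7]
Step 3: flows [2->0,3->0,3->1,2=3] -> levels [8 3 6 5]
Step 4: flows [0->2,0->3,3->1,2->3] -> levels [6 4 6 6]
Step 5: flows [0=2,0=3,3->1,2=3] -> levels [6 5 6 5]
Step 6: flows [0=2,0->3,1=3,2->3] -> levels [5 5 5 7]
Step 7: flows [0=2,3->0,3->1,3->2] -> levels [6 6 6 4]
Tank 3 first reaches <=4 at step 7

Answer: 7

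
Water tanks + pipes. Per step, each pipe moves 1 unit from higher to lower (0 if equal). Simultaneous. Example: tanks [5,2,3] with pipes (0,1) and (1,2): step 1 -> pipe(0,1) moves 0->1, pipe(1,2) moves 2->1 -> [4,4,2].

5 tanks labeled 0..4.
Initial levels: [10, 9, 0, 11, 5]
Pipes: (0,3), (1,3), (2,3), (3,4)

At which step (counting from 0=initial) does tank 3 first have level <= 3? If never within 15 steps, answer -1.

Step 1: flows [3->0,3->1,3->2,3->4] -> levels [11 10 1 7 6]
Step 2: flows [0->3,1->3,3->2,3->4] -> levels [10 9 2 7 7]
Step 3: flows [0->3,1->3,3->2,3=4] -> levels [9 8 3 8 7]
Step 4: flows [0->3,1=3,3->2,3->4] -> levels [8 8 4 7 8]
Step 5: flows [0->3,1->3,3->2,4->3] -> levels [7 7 5 9 7]
Step 6: flows [3->0,3->1,3->2,3->4] -> levels [8 8 6 5 8]
Step 7: flows [0->3,1->3,2->3,4->3] -> levels [7 7 5 9 7]
  -> period-2 cycle (repeats step 5); tank 3 never drops to <=3
Tank 3 never reaches <=3 within 15 steps

Answer: -1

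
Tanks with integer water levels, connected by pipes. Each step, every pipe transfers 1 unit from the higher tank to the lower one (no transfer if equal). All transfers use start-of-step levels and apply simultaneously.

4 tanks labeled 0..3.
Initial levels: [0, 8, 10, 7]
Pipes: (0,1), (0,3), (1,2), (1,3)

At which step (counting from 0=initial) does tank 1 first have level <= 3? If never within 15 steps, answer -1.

Answer: -1

Derivation:
Step 1: flows [1->0,3->0,2->1,1->3] -> levels [2 7 9 7]
Step 2: flows [1->0,3->0,2->1,1=3] -> levels [4 7 8 6]
Step 3: flows [1->0,3->0,2->1,1->3] -> levels [6 6 7 6]
Step 4: flows [0=1,0=3,2->1,1=3] -> levels [6 7 6 6]
Step 5: flows [1->0,0=3,1->2,1->3] -> levels [7 4 7 7]
Step 6: flows [0->1,0=3,2->1,3->1] -> levels [6 7 6 6]
  -> period-2 cycle (repeats step 4); tank 1 never drops to <=3
Tank 1 never reaches <=3 within 15 steps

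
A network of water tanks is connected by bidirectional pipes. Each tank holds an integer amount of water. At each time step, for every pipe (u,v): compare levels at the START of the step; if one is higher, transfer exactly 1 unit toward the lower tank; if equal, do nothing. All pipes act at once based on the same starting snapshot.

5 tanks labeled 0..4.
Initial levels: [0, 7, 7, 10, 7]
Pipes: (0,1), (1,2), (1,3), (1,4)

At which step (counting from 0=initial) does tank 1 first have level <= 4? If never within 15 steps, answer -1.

Answer: 6

Derivation:
Step 1: flows [1->0,1=2,3->1,1=4] -> levels [1 7 7 9 7]
Step 2: flows [1->0,1=2,3->1,1=4] -> levels [2 7 7 8 7]
Step 3: flows [1->0,1=2,3->1,1=4] -> levels [3 7 7 7 7]
Step 4: flows [1->0,1=2,1=3,1=4] -> levels [4 6 7 7 7]
Step 5: flows [1->0,2->1,3->1,4->1] -> levels [5 8 6 6 6]
Step 6: flows [1->0,1->2,1->3,1->4] -> levels [6 4 7 7 7]
Tank 1 first reaches <=4 at step 6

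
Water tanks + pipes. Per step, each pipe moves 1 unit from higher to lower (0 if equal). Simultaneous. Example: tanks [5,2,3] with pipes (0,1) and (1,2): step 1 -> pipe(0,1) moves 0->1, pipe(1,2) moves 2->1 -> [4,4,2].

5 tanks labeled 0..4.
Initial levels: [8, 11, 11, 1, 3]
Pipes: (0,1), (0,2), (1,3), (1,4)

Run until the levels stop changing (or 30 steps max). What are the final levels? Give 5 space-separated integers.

Answer: 6 8 8 6 6

Derivation:
Step 1: flows [1->0,2->0,1->3,1->4] -> levels [10 8 10 2 4]
Step 2: flows [0->1,0=2,1->3,1->4] -> levels [9 7 10 3 5]
Step 3: flows [0->1,2->0,1->3,1->4] -> levels [9 6 9 4 6]
Step 4: flows [0->1,0=2,1->3,1=4] -> levels [8 6 9 5 6]
Step 5: flows [0->1,2->0,1->3,1=4] -> levels [8 6 8 6 6]
Step 6: flows [0->1,0=2,1=3,1=4] -> levels [7 7 8 6 6]
Step 7: flows [0=1,2->0,1->3,1->4] -> levels [8 5 7 7 7]
Step 8: flows [0->1,0->2,3->1,4->1] -> levels [6 8 8 6 6]
Step 9: flows [1->0,2->0,1->3,1->4] -> levels [8 5 7 7 7]
  -> period-2 cycle: step 9 state = step 7 state; never stabilizes
  -> state at step 30: (30-7) mod 2 = 1, same as step 8 -> [6 8 8 6 6]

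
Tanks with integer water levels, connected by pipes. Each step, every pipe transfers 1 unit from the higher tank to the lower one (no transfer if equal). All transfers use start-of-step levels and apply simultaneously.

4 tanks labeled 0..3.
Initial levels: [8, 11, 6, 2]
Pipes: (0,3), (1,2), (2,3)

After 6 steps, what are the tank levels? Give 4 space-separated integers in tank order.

Answer: 6 7 6 8

Derivation:
Step 1: flows [0->3,1->2,2->3] -> levels [7 10 6 4]
Step 2: flows [0->3,1->2,2->3] -> levels [6 9 6 6]
Step 3: flows [0=3,1->2,2=3] -> levels [6 8 7 6]
Step 4: flows [0=3,1->2,2->3] -> levels [6 7 7 7]
Step 5: flows [3->0,1=2,2=3] -> levels [7 7 7 6]
Step 6: flows [0->3,1=2,2->3] -> levels [6 7 6 8]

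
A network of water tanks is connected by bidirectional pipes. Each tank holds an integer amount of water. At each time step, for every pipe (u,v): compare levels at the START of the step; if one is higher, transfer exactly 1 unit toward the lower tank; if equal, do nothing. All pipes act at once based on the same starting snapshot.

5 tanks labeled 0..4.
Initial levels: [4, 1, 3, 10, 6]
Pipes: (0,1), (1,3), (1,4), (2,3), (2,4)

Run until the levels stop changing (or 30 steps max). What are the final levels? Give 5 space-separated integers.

Answer: 5 3 4 6 6

Derivation:
Step 1: flows [0->1,3->1,4->1,3->2,4->2] -> levels [3 4 5 8 4]
Step 2: flows [1->0,3->1,1=4,3->2,2->4] -> levels [4 4 5 6 5]
Step 3: flows [0=1,3->1,4->1,3->2,2=4] -> levels [4 6 6 4 4]
Step 4: flows [1->0,1->3,1->4,2->3,2->4] -> levels [5 3 4 6 6]
Step 5: flows [0->1,3->1,4->1,3->2,4->2] -> levels [4 6 6 4 4]
  -> period-2 cycle: step 5 state = step 3 state; never stabilizes
  -> state at step 30: (30-3) mod 2 = 1, same as step 4 -> [5 3 4 6 6]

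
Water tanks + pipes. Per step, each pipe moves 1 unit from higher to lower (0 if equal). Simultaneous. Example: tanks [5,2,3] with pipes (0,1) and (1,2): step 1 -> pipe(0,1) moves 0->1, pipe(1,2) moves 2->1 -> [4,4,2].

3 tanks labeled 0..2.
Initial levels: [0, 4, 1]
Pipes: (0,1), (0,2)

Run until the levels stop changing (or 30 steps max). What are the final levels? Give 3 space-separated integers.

Step 1: flows [1->0,2->0] -> levels [2 3 0]
Step 2: flows [1->0,0->2] -> levels [2 2 1]
Step 3: flows [0=1,0->2] -> levels [1 2 2]
Step 4: flows [1->0,2->0] -> levels [3 1 1]
Step 5: flows [0->1,0->2] -> levels [1 2 2]
  -> period-2 cycle: step 5 state = step 3 state; never stabilizes
  -> state at step 30: (30-3) mod 2 = 1, same as step 4 -> [3 1 1]

Answer: 3 1 1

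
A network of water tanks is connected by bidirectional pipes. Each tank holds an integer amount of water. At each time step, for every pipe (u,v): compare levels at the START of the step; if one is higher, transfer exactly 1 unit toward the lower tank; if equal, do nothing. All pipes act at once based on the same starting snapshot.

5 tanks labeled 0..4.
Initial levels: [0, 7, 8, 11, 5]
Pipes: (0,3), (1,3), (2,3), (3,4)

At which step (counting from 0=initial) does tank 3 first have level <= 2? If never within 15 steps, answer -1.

Answer: -1

Derivation:
Step 1: flows [3->0,3->1,3->2,3->4] -> levels [1 8 9 7 6]
Step 2: flows [3->0,1->3,2->3,3->4] -> levels [2 7 8 7 7]
Step 3: flows [3->0,1=3,2->3,3=4] -> levels [3 7 7 7 7]
Step 4: flows [3->0,1=3,2=3,3=4] -> levels [4 7 7 6 7]
Step 5: flows [3->0,1->3,2->3,4->3] -> levels [5 6 6 8 6]
Step 6: flows [3->0,3->1,3->2,3->4] -> levels [6 7 7 4 7]
Step 7: flows [0->3,1->3,2->3,4->3] -> levels [5 6 6 8 6]
  -> period-2 cycle (repeats step 5); tank 3 never drops to <=2
Tank 3 never reaches <=2 within 15 steps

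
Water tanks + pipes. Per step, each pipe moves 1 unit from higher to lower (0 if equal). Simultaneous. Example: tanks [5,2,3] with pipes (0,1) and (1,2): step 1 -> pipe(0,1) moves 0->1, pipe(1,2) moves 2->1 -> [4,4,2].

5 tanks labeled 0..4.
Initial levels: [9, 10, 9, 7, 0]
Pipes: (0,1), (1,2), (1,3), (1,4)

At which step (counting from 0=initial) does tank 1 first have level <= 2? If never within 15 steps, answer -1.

Step 1: flows [1->0,1->2,1->3,1->4] -> levels [10 6 10 8 1]
Step 2: flows [0->1,2->1,3->1,1->4] -> levels [9 8 9 7 2]
Step 3: flows [0->1,2->1,1->3,1->4] -> levels [8 8 8 8 3]
Step 4: flows [0=1,1=2,1=3,1->4] -> levels [8 7 8 8 4]
Step 5: flows [0->1,2->1,3->1,1->4] -> levels [7 9 7 7 5]
Step 6: flows [1->0,1->2,1->3,1->4] -> levels [8 5 8 8 6]
Step 7: flows [0->1,2->1,3->1,4->1] -> levels [7 9 7 7 5]
  -> period-2 cycle (repeats step 5); tank 1 never drops to <=2
Tank 1 never reaches <=2 within 15 steps

Answer: -1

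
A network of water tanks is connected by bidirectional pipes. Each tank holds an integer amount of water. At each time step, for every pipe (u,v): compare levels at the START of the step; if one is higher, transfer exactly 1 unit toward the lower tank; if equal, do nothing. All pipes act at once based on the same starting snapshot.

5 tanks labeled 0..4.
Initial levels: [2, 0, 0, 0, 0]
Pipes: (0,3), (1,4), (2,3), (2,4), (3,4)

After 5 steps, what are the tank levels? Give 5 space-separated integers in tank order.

Step 1: flows [0->3,1=4,2=3,2=4,3=4] -> levels [1 0 0 1 0]
Step 2: flows [0=3,1=4,3->2,2=4,3->4] -> levels [1 0 1 -1 1]
Step 3: flows [0->3,4->1,2->3,2=4,4->3] -> levels [0 1 0 2 -1]
Step 4: flows [3->0,1->4,3->2,2->4,3->4] -> levels [1 0 0 -1 2]
Step 5: flows [0->3,4->1,2->3,4->2,4->3] -> levels [0 1 0 2 -1]

Answer: 0 1 0 2 -1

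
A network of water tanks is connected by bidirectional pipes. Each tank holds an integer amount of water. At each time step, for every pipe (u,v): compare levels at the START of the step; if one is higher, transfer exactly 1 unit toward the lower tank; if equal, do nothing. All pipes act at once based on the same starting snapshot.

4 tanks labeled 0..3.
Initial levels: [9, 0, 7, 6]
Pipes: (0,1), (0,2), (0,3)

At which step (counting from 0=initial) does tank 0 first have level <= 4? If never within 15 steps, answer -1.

Answer: 7

Derivation:
Step 1: flows [0->1,0->2,0->3] -> levels [6 1 8 7]
Step 2: flows [0->1,2->0,3->0] -> levels [7 2 7 6]
Step 3: flows [0->1,0=2,0->3] -> levels [5 3 7 7]
Step 4: flows [0->1,2->0,3->0] -> levels [6 4 6 6]
Step 5: flows [0->1,0=2,0=3] -> levels [5 5 6 6]
Step 6: flows [0=1,2->0,3->0] -> levels [7 5 5 5]
Step 7: flows [0->1,0->2,0->3] -> levels [4 6 6 6]
Tank 0 first reaches <=4 at step 7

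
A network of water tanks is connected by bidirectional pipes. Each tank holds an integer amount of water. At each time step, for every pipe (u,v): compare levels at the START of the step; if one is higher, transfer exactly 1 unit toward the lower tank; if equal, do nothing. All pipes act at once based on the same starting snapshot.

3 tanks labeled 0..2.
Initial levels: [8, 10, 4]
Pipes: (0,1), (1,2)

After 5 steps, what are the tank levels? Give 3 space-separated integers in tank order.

Answer: 8 6 8

Derivation:
Step 1: flows [1->0,1->2] -> levels [9 8 5]
Step 2: flows [0->1,1->2] -> levels [8 8 6]
Step 3: flows [0=1,1->2] -> levels [8 7 7]
Step 4: flows [0->1,1=2] -> levels [7 8 7]
Step 5: flows [1->0,1->2] -> levels [8 6 8]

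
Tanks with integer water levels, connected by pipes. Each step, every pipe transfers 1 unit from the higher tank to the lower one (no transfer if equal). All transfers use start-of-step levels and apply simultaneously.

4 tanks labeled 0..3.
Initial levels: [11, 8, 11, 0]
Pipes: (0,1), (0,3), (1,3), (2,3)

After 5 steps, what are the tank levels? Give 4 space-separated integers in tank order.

Step 1: flows [0->1,0->3,1->3,2->3] -> levels [9 8 10 3]
Step 2: flows [0->1,0->3,1->3,2->3] -> levels [7 8 9 6]
Step 3: flows [1->0,0->3,1->3,2->3] -> levels [7 6 8 9]
Step 4: flows [0->1,3->0,3->1,3->2] -> levels [7 8 9 6]
  -> period-2 cycle: step 4 state = step 2 state
  -> state at step 5: (5-2) mod 2 = 1, same as step 3 -> [7 6 8 9]

Answer: 7 6 8 9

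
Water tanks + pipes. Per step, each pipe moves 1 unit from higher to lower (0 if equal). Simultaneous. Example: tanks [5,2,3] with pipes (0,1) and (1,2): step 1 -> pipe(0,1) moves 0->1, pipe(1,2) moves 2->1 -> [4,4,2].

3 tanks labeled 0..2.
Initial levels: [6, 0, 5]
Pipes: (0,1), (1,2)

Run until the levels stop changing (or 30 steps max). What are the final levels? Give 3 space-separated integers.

Step 1: flows [0->1,2->1] -> levels [5 2 4]
Step 2: flows [0->1,2->1] -> levels [4 4 3]
Step 3: flows [0=1,1->2] -> levels [4 3 4]
Step 4: flows [0->1,2->1] -> levels [3 5 3]
Step 5: flows [1->0,1->2] -> levels [4 3 4]
  -> period-2 cycle: step 5 state = step 3 state; never stabilizes
  -> state at step 30: (30-3) mod 2 = 1, same as step 4 -> [3 5 3]

Answer: 3 5 3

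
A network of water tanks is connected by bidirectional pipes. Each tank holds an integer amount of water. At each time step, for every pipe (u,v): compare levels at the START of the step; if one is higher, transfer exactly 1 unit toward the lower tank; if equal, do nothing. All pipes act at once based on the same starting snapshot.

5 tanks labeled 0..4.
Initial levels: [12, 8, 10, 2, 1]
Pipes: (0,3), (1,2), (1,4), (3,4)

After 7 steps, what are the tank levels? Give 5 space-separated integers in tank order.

Step 1: flows [0->3,2->1,1->4,3->4] -> levels [11 8 9 2 3]
Step 2: flows [0->3,2->1,1->4,4->3] -> levels [10 8 8 4 3]
Step 3: flows [0->3,1=2,1->4,3->4] -> levels [9 7 8 4 5]
Step 4: flows [0->3,2->1,1->4,4->3] -> levels [8 7 7 6 5]
Step 5: flows [0->3,1=2,1->4,3->4] -> levels [7 6 7 6 7]
Step 6: flows [0->3,2->1,4->1,4->3] -> levels [6 8 6 8 5]
Step 7: flows [3->0,1->2,1->4,3->4] -> levels [7 6 7 6 7]

Answer: 7 6 7 6 7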